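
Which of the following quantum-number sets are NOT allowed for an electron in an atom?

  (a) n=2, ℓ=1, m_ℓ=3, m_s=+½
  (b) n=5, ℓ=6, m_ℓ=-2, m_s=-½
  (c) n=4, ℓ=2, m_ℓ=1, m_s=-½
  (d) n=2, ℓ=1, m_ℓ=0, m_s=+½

(a) has |m_ℓ| = 3 > ℓ = 1, violating −ℓ ≤ m_ℓ ≤ ℓ.
(b) has ℓ = 6 ≥ n = 5, violating 0 ≤ ℓ ≤ n−1.
The remaining sets (c), (d) satisfy all four rules.

(a) and (b)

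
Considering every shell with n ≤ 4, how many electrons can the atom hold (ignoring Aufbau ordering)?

Total orbitals = 1² + 2² + 3² + 4² = 30. Doubling for spin gives 60 electrons.

60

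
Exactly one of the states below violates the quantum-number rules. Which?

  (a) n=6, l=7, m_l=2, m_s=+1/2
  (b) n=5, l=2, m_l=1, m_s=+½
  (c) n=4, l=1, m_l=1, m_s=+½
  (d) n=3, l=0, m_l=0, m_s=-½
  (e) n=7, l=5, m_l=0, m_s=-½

(a)

(a) has l = 7 ≥ n = 6, violating 0 ≤ l ≤ n−1.
The remaining sets (b), (c), (d), (e) satisfy all four rules.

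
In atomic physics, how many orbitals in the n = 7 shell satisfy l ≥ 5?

24

Go through l = 0, …, 6 (the values permitted for n = 7).
Orbitals with l ≥ 5, by l: l=5 → 11; l=6 → 13.
Total orbitals: 11 + 13 = 24.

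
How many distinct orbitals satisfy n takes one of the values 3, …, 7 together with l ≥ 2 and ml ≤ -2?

Per-shell orbital counts meeting the constraint:
n=3 → 1; n=4 → 3; n=5 → 6; n=6 → 10; n=7 → 15.
Total orbitals: 1 + 3 + 6 + 10 + 15 = 35.

35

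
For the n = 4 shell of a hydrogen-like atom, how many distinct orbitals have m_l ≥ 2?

With n = 4 the allowed l are 0, 1, …, 3.
Contributions: l=2 → 1; l=3 → 2.
Total orbitals: 1 + 2 = 3.

3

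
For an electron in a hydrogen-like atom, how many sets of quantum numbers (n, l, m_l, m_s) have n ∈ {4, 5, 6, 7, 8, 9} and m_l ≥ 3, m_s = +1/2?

56

Per-shell orbital counts meeting the constraint:
n=4 → 1; n=5 → 3; n=6 → 6; n=7 → 10; n=8 → 15; n=9 → 21.
Orbitals: 1 + 3 + 6 + 10 + 15 + 21 = 56. With m_s fixed to +1/2 there is one state per orbital, so 56 states.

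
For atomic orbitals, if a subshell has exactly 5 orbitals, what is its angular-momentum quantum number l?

l = 2 (d)

2l+1 = 5 gives l = 2.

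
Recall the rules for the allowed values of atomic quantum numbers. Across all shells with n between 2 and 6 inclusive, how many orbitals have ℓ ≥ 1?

85

Per-shell orbital counts meeting the constraint:
n=2 → 3; n=3 → 8; n=4 → 15; n=5 → 24; n=6 → 35.
Total orbitals: 3 + 8 + 15 + 24 + 35 = 85.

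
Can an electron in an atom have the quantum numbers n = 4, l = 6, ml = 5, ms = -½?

The orbital quantum number must satisfy 0 ≤ l ≤ n−1. With n = 4 the allowed l values are 0, 1, 2, 3, so l = 6 is out of range.

Not allowed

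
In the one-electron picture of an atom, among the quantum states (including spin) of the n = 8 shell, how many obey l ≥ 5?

78

Go through l = 0, …, 7 (the values permitted for n = 8).
Orbitals with l ≥ 5, by l: l=5 → 11; l=6 → 13; l=7 → 15.
Orbitals: 11 + 13 + 15 = 39. Each orbital carries two spin states, so 39 × 2 = 78 states.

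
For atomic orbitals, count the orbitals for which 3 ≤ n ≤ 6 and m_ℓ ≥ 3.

Treat each shell separately and count matching orbitals:
n=4 → 1; n=5 → 3; n=6 → 6.
Total orbitals: 1 + 3 + 6 = 10.

10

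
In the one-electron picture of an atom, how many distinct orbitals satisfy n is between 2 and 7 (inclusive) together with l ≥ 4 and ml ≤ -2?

Count contributing orbitals for each principal shell:
n=5 → 3; n=6 → 7; n=7 → 12.
Total orbitals: 3 + 7 + 12 = 22.

22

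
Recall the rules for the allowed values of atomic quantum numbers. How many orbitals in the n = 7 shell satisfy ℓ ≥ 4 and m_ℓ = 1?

3

The n = 7 shell has ℓ = 0 through 6; check each.
The (ℓ, m_ℓ) pairs meeting ℓ ≥ 4 and m_ℓ = 1 give: ℓ=4 → 1; ℓ=5 → 1; ℓ=6 → 1.
Total orbitals: 1 + 1 + 1 = 3.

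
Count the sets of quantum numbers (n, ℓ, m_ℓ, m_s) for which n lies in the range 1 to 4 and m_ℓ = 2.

6

For each n in the range, tally the orbitals obeying m_ℓ = 2:
n=3 → 1; n=4 → 2.
Orbitals: 1 + 2 = 3. Including both spin states (m_s = ±1/2) gives 2 × 3 = 6 states.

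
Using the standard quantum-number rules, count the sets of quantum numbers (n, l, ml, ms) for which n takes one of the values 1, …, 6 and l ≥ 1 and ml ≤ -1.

Per-shell orbital counts meeting the constraint:
n=2 → 1; n=3 → 3; n=4 → 6; n=5 → 10; n=6 → 15.
Orbitals: 1 + 3 + 6 + 10 + 15 = 35. Including both spin states (ms = ±1/2) gives 2 × 35 = 70 states.

70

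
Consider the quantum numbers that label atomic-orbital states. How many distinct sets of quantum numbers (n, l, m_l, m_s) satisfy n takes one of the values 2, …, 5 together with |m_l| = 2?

24

Treat each shell separately and count matching orbitals:
n=3 → 2; n=4 → 4; n=5 → 6.
Orbitals: 2 + 4 + 6 = 12. Including both spin states (m_s = ±1/2) gives 2 × 12 = 24 states.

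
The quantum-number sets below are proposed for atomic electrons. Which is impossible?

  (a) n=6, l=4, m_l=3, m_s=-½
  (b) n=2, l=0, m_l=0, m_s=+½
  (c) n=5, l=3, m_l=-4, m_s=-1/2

(c) has |m_l| = 4 > l = 3, violating −l ≤ m_l ≤ l.
The remaining sets (a), (b) satisfy all four rules.

(c)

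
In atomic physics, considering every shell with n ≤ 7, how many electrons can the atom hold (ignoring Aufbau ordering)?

Total orbitals = 1² + 2² + 3² + 4² + 5² + 6² + 7² = 140. Doubling for spin gives 280 electrons.

280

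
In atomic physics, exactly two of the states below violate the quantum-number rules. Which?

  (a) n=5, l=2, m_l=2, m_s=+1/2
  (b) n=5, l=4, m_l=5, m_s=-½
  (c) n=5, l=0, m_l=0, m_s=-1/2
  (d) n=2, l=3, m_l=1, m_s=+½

(b) and (d)

(b) has |m_l| = 5 > l = 4, violating −l ≤ m_l ≤ l.
(d) has l = 3 ≥ n = 2, violating 0 ≤ l ≤ n−1.
The remaining sets (a), (c) satisfy all four rules.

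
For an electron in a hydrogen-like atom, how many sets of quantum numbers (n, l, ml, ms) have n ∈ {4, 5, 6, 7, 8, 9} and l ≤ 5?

Work shell by shell — for each n, count the (l, ml) pairs that satisfy l ≤ 5:
n=4 → 16; n=5 → 25; n=6 → 36; n=7 → 36; n=8 → 36; n=9 → 36.
Orbitals: 16 + 25 + 36 + 36 + 36 + 36 = 185. Including both spin states (ms = ±1/2) gives 2 × 185 = 370 states.

370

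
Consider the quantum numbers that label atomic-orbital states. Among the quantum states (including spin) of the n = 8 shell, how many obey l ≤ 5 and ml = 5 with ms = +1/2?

The n = 8 shell has l = 0 through 7; check each.
Per l-value: l=5 → 1.
Orbitals: 1. With ms fixed to a single value there is one state per orbital, giving 1 state.

1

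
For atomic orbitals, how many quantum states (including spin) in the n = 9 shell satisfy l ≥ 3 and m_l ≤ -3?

The n = 9 shell has l = 0 through 8; check each.
Contributions: l=3 → 1; l=4 → 2; l=5 → 3; l=6 → 4; l=7 → 5; l=8 → 6.
Orbitals: 1 + 2 + 3 + 4 + 5 + 6 = 21. Each orbital carries two spin states, so 21 × 2 = 42 states.

42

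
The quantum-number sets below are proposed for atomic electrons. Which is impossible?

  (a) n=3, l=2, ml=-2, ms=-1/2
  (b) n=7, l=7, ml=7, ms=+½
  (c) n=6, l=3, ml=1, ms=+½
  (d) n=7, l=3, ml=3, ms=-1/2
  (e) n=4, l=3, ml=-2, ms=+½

(b)

(b) has l = 7 ≥ n = 7, violating 0 ≤ l ≤ n−1.
The remaining sets (a), (c), (d), (e) satisfy all four rules.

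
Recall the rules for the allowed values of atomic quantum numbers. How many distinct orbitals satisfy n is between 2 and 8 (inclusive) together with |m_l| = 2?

42

Treat each shell separately and count matching orbitals:
n=3 → 2; n=4 → 4; n=5 → 6; n=6 → 8; n=7 → 10; n=8 → 12.
Total orbitals: 2 + 4 + 6 + 8 + 10 + 12 = 42.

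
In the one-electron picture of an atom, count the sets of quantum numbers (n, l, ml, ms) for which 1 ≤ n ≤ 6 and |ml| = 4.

Go shell by shell, enumerating (l, ml) with |ml| = 4:
n=5 → 2; n=6 → 4.
Orbitals: 2 + 4 = 6. Including both spin states (ms = ±1/2) gives 2 × 6 = 12 states.

12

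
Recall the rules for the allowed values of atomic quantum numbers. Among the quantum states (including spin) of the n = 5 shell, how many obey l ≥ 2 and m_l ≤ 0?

24

Go through l = 0, …, 4 (the values permitted for n = 5).
Per l-value: l=2 → 3; l=3 → 4; l=4 → 5.
Orbitals: 3 + 4 + 5 = 12. Each orbital carries two spin states, so 12 × 2 = 24 states.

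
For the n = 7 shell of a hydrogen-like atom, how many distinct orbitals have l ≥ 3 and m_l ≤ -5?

3

Go through l = 0, …, 6 (the values permitted for n = 7).
The (l, m_l) pairs meeting l ≥ 3 and m_l ≤ -5 give: l=5 → 1; l=6 → 2.
Total orbitals: 1 + 2 = 3.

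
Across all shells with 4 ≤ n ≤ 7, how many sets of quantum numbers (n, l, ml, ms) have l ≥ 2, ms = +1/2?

110

Work shell by shell — for each n, count the (l, ml) pairs that satisfy l ≥ 2:
n=4 → 12; n=5 → 21; n=6 → 32; n=7 → 45.
Orbitals: 12 + 21 + 32 + 45 = 110. With ms fixed to +1/2 there is one state per orbital, so 110 states.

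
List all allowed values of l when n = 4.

l is an integer with 0 ≤ l ≤ n−1, so for n = 4: l = 0, 1, 2, 3.

0, 1, 2, 3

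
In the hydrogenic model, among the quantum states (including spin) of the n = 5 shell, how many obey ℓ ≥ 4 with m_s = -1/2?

9

For n = 5, ℓ ranges over 0 … 4.
Per ℓ-value: ℓ=4 → 9.
Orbitals: 9. With m_s fixed to a single value there is one state per orbital, giving 9 states.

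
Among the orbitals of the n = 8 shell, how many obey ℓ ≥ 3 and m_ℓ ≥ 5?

6

The n = 8 shell has ℓ = 0 through 7; check each.
The (ℓ, m_ℓ) pairs meeting ℓ ≥ 3 and m_ℓ ≥ 5 give: ℓ=5 → 1; ℓ=6 → 2; ℓ=7 → 3.
Total orbitals: 1 + 2 + 3 = 6.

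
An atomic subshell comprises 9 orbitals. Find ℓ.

ℓ = 4

2ℓ+1 = 9 gives ℓ = 4.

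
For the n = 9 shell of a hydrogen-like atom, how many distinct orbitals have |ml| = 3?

The n = 9 shell has l = 0 through 8; check each.
Per l-value: l=3 → 2; l=4 → 2; l=5 → 2; l=6 → 2; l=7 → 2; l=8 → 2.
Total orbitals: 2 + 2 + 2 + 2 + 2 + 2 = 12.

12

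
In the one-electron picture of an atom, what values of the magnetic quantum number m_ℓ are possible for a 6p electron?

-1, 0, 1

The 6p subshell has ℓ = 1, and m_ℓ takes every integer from −ℓ to +ℓ. With ℓ = 1 that gives the 3 values -1, 0, 1.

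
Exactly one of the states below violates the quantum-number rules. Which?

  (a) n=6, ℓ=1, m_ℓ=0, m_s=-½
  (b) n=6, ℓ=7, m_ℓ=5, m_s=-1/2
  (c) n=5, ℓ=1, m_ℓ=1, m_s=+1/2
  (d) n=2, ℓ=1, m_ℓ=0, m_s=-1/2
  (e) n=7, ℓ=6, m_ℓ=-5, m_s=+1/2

(b) has ℓ = 7 ≥ n = 6, violating 0 ≤ ℓ ≤ n−1.
The remaining sets (a), (c), (d), (e) satisfy all four rules.

(b)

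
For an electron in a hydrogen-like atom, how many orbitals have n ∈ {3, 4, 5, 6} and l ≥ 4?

29

For each n in the range, tally the orbitals obeying l ≥ 4:
n=5 → 9; n=6 → 20.
Total orbitals: 9 + 20 = 29.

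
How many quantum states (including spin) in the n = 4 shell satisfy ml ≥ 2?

6

For n = 4, l ranges over 0 … 3.
Per l-value: l=2 → 1; l=3 → 2.
Orbitals: 1 + 2 = 3. Each orbital carries two spin states, so 3 × 2 = 6 states.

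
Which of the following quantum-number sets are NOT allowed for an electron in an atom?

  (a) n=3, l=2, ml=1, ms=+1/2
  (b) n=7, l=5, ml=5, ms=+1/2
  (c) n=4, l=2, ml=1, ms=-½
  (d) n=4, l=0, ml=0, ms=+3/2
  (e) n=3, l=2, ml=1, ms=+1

(d) and (e)

(d) has ms = +3/2, but an electron's spin must be ±1/2.
(e) has ms = +1, but an electron's spin must be ±1/2.
The remaining sets (a), (b), (c) satisfy all four rules.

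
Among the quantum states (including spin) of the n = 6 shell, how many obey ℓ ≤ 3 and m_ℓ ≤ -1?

12

With n = 6 the allowed ℓ are 0, 1, …, 5.
Per ℓ-value: ℓ=1 → 1; ℓ=2 → 2; ℓ=3 → 3.
Orbitals: 1 + 2 + 3 = 6. Each orbital carries two spin states, so 6 × 2 = 12 states.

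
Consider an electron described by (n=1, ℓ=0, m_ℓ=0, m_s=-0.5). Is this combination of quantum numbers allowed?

Yes

n = 1 is a positive integer. ℓ = 0 satisfies 0 ≤ ℓ ≤ n−1 = 0. m_ℓ = 0 lies in the range −ℓ … +ℓ (here 0). m_s = -1/2 is one of ±1/2.
All four constraints are satisfied.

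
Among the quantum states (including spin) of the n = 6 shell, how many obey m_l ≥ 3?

For n = 6, l ranges over 0 … 5.
Contributions: l=3 → 1; l=4 → 2; l=5 → 3.
Orbitals: 1 + 2 + 3 = 6. Each orbital carries two spin states, so 6 × 2 = 12 states.

12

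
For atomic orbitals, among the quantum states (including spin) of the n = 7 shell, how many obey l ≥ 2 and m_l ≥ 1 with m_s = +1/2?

20

The n = 7 shell has l = 0 through 6; check each.
The (l, m_l) pairs meeting l ≥ 2 and m_l ≥ 1 give: l=2 → 2; l=3 → 3; l=4 → 4; l=5 → 5; l=6 → 6.
Orbitals: 2 + 3 + 4 + 5 + 6 = 20. With m_s fixed to a single value there is one state per orbital, giving 20 states.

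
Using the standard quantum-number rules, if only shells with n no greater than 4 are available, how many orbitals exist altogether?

30

Total orbitals = 1² + 2² + 3² + 4² = 30.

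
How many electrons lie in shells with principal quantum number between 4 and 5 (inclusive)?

Shell n has n² orbitals: 4²=16 + 5²=25 = 41 orbitals.
Two spin states per orbital: 2 × 41 = 82 electrons.

82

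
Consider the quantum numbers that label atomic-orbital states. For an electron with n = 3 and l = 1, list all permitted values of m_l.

-1, 0, 1

m_l takes every integer from −l to +l. With l = 1 that gives the 3 values -1, 0, 1.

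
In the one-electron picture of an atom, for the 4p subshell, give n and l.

The leading integer gives n = 4; the letter 'p' means l = 1.

n = 4, l = 1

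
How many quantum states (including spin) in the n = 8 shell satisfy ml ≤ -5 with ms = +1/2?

Contributions: l=5 → 1; l=6 → 2; l=7 → 3.
Orbitals: 1 + 2 + 3 = 6. With ms fixed to a single value there is one state per orbital, giving 6 states.

6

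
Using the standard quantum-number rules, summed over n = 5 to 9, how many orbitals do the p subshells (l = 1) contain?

15

A p subshell (l = 1) exists for every n ≥ 2, so shells n = 5, 6, 7, 8, 9 each contribute one — 5 subshells.
Since each p subshell has 2·1+1 = 3 orbitals, the total is 5 × 3 = 15.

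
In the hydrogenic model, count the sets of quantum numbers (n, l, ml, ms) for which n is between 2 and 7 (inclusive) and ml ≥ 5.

8

Treat each shell separately and count matching orbitals:
n=6 → 1; n=7 → 3.
Orbitals: 1 + 3 = 4. Including both spin states (ms = ±1/2) gives 2 × 4 = 8 states.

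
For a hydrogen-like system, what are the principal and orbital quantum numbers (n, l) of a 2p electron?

The leading integer gives n = 2; the letter 'p' means l = 1.

n = 2, l = 1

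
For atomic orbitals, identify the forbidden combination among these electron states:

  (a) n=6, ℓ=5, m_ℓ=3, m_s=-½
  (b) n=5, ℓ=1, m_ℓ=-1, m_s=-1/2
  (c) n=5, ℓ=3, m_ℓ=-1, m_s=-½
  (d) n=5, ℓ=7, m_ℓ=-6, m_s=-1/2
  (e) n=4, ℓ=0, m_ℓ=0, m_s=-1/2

(d)

(d) has ℓ = 7 ≥ n = 5, violating 0 ≤ ℓ ≤ n−1.
The remaining sets (a), (b), (c), (e) satisfy all four rules.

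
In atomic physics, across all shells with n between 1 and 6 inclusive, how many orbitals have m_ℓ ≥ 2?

Count contributing orbitals for each principal shell:
n=3 → 1; n=4 → 3; n=5 → 6; n=6 → 10.
Total orbitals: 1 + 3 + 6 + 10 = 20.

20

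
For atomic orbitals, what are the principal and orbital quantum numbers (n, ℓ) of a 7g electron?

The leading integer gives n = 7; the letter 'g' means ℓ = 4.

n = 7, ℓ = 4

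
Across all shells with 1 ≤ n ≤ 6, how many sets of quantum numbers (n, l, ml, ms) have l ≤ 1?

Go shell by shell, enumerating (l, ml) with l ≤ 1:
n=1 → 1; n=2 → 4; n=3 → 4; n=4 → 4; n=5 → 4; n=6 → 4.
Orbitals: 1 + 4 + 4 + 4 + 4 + 4 = 21. Including both spin states (ms = ±1/2) gives 2 × 21 = 42 states.

42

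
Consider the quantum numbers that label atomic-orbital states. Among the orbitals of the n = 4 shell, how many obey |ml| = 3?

The (l, ml) pairs meeting |ml| = 3 give: l=3 → 2.
Total orbitals: 2.

2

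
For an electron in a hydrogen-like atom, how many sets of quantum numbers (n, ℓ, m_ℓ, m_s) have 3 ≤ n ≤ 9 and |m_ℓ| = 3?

Count contributing orbitals for each principal shell:
n=4 → 2; n=5 → 4; n=6 → 6; n=7 → 8; n=8 → 10; n=9 → 12.
Orbitals: 2 + 4 + 6 + 8 + 10 + 12 = 42. Including both spin states (m_s = ±1/2) gives 2 × 42 = 84 states.

84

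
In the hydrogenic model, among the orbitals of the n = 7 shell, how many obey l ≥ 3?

With n = 7 the allowed l are 0, 1, …, 6.
Contributions: l=3 → 7; l=4 → 9; l=5 → 11; l=6 → 13.
Total orbitals: 7 + 9 + 11 + 13 = 40.

40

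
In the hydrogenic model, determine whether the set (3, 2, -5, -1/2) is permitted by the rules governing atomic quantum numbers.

The magnetic quantum number must satisfy −l ≤ ml ≤ l. With l = 2, ml can only be -2, -1, 0, 1, 2, so ml = -5 is forbidden.

No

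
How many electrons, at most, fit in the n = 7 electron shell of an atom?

A shell holds 2n² electrons: 2 × 7² = 2 × 49 = 98.

98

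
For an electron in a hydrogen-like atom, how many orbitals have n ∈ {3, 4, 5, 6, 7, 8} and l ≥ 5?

74

Count contributing orbitals for each principal shell:
n=6 → 11; n=7 → 24; n=8 → 39.
Total orbitals: 11 + 24 + 39 = 74.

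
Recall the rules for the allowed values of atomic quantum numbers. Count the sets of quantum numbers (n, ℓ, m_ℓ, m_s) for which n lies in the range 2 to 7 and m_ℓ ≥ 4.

20

Treat each shell separately and count matching orbitals:
n=5 → 1; n=6 → 3; n=7 → 6.
Orbitals: 1 + 3 + 6 = 10. Including both spin states (m_s = ±1/2) gives 2 × 10 = 20 states.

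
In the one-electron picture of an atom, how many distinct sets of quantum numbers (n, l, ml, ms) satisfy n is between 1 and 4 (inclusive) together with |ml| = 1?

Treat each shell separately and count matching orbitals:
n=2 → 2; n=3 → 4; n=4 → 6.
Orbitals: 2 + 4 + 6 = 12. Including both spin states (ms = ±1/2) gives 2 × 12 = 24 states.

24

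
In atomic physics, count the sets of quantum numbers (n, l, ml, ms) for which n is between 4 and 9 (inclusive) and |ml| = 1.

Treat each shell separately and count matching orbitals:
n=4 → 6; n=5 → 8; n=6 → 10; n=7 → 12; n=8 → 14; n=9 → 16.
Orbitals: 6 + 8 + 10 + 12 + 14 + 16 = 66. Including both spin states (ms = ±1/2) gives 2 × 66 = 132 states.

132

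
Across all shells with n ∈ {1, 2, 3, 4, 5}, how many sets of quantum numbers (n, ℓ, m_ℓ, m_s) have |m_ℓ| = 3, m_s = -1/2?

Work shell by shell — for each n, count the (ℓ, m_ℓ) pairs that satisfy |m_ℓ| = 3:
n=4 → 2; n=5 → 4.
Orbitals: 2 + 4 = 6. With m_s fixed to -1/2 there is one state per orbital, so 6 states.

6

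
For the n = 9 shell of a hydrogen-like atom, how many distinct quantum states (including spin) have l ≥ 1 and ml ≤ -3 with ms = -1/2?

With n = 9 the allowed l are 0, 1, …, 8.
Contributions: l=3 → 1; l=4 → 2; l=5 → 3; l=6 → 4; l=7 → 5; l=8 → 6.
Orbitals: 1 + 2 + 3 + 4 + 5 + 6 = 21. With ms fixed to a single value there is one state per orbital, giving 21 states.

21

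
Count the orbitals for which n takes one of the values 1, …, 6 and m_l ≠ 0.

Go shell by shell, enumerating (l, m_l) with m_l ≠ 0:
n=2 → 2; n=3 → 6; n=4 → 12; n=5 → 20; n=6 → 30.
Total orbitals: 2 + 6 + 12 + 20 + 30 = 70.

70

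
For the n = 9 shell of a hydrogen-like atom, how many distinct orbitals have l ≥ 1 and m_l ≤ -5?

The (l, m_l) pairs meeting l ≥ 1 and m_l ≤ -5 give: l=5 → 1; l=6 → 2; l=7 → 3; l=8 → 4.
Total orbitals: 1 + 2 + 3 + 4 = 10.

10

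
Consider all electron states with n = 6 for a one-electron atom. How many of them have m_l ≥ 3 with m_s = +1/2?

Go through l = 0, …, 5 (the values permitted for n = 6).
Orbitals with m_l ≥ 3, by l: l=3 → 1; l=4 → 2; l=5 → 3.
Orbitals: 1 + 2 + 3 = 6. With m_s fixed to a single value there is one state per orbital, giving 6 states.

6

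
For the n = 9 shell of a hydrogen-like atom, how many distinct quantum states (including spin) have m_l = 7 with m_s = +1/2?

2

The (l, m_l) pairs meeting m_l = 7 give: l=7 → 1; l=8 → 1.
Orbitals: 1 + 1 = 2. With m_s fixed to a single value there is one state per orbital, giving 2 states.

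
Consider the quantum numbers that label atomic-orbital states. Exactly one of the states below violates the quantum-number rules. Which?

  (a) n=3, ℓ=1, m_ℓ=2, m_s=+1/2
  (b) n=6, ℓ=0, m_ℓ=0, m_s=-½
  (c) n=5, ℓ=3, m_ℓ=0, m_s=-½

(a)

(a) has |m_ℓ| = 2 > ℓ = 1, violating −ℓ ≤ m_ℓ ≤ ℓ.
The remaining sets (b), (c) satisfy all four rules.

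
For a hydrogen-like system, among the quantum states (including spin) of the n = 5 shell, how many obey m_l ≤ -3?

6

The n = 5 shell has l = 0 through 4; check each.
Orbitals with m_l ≤ -3, by l: l=3 → 1; l=4 → 2.
Orbitals: 1 + 2 = 3. Each orbital carries two spin states, so 3 × 2 = 6 states.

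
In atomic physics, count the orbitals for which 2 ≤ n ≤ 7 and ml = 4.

Count contributing orbitals for each principal shell:
n=5 → 1; n=6 → 2; n=7 → 3.
Total orbitals: 1 + 2 + 3 = 6.

6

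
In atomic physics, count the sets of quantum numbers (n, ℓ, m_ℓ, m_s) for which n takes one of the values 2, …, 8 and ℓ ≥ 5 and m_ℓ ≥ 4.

32

Count contributing orbitals for each principal shell:
n=6 → 2; n=7 → 5; n=8 → 9.
Orbitals: 2 + 5 + 9 = 16. Including both spin states (m_s = ±1/2) gives 2 × 16 = 32 states.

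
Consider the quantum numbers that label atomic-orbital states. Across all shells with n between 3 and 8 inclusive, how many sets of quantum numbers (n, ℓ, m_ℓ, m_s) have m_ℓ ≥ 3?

70

Treat each shell separately and count matching orbitals:
n=4 → 1; n=5 → 3; n=6 → 6; n=7 → 10; n=8 → 15.
Orbitals: 1 + 3 + 6 + 10 + 15 = 35. Including both spin states (m_s = ±1/2) gives 2 × 35 = 70 states.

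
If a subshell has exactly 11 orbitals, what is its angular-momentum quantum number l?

l = 5 (h)

2l+1 = 11 gives l = 5.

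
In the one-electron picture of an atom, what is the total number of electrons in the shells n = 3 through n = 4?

50

Shell n has n² orbitals: 3²=9 + 4²=16 = 25 orbitals.
Two spin states per orbital: 2 × 25 = 50 electrons.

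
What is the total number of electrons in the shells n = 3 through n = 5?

Shell n has n² orbitals: 3²=9 + 4²=16 + 5²=25 = 50 orbitals.
Two spin states per orbital: 2 × 50 = 100 electrons.

100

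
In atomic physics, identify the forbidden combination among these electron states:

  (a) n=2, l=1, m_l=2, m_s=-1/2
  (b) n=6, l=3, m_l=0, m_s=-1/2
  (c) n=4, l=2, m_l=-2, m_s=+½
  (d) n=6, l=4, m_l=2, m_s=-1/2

(a) has |m_l| = 2 > l = 1, violating −l ≤ m_l ≤ l.
The remaining sets (b), (c), (d) satisfy all four rules.

(a)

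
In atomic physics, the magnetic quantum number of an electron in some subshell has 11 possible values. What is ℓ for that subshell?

ℓ = 5

m_ℓ ranges over 2ℓ+1 integers, so 2ℓ+1 = 11 ⇒ ℓ = 5.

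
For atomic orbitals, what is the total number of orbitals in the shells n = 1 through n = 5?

Shell n has n² orbitals: 1²=1 + 2²=4 + 3²=9 + 4²=16 + 5²=25 = 55 orbitals.

55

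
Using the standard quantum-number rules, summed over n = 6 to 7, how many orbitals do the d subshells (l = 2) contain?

A d subshell (l = 2) exists for every n ≥ 3, so shells n = 6, 7 each contribute one — 2 subshells.
Since each d subshell has 2·2+1 = 5 orbitals, the total is 2 × 5 = 10.

10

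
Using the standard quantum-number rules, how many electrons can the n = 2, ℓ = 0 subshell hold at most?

2

A subshell with ℓ = 0 has 2ℓ+1 = 1 orbital, each holding 2 electrons (spin ±1/2), so 1 × 2 = 2.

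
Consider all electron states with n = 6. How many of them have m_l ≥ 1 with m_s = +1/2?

Contributions: l=1 → 1; l=2 → 2; l=3 → 3; l=4 → 4; l=5 → 5.
Orbitals: 1 + 2 + 3 + 4 + 5 = 15. With m_s fixed to a single value there is one state per orbital, giving 15 states.

15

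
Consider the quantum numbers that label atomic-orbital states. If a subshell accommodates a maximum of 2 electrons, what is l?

l = 0 (s)

2(2l+1) = 2 ⇒ 2l+1 = 1 ⇒ l = 0.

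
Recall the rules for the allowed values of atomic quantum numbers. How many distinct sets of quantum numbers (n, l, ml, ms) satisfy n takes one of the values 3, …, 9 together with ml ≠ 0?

Count contributing orbitals for each principal shell:
n=3 → 6; n=4 → 12; n=5 → 20; n=6 → 30; n=7 → 42; n=8 → 56; n=9 → 72.
Orbitals: 6 + 12 + 20 + 30 + 42 + 56 + 72 = 238. Including both spin states (ms = ±1/2) gives 2 × 238 = 476 states.

476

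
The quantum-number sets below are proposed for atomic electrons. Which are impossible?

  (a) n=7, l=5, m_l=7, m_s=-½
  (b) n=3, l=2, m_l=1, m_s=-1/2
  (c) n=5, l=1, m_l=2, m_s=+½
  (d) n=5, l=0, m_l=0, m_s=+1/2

(a) and (c)

(a) has |m_l| = 7 > l = 5, violating −l ≤ m_l ≤ l.
(c) has |m_l| = 2 > l = 1, violating −l ≤ m_l ≤ l.
The remaining sets (b), (d) satisfy all four rules.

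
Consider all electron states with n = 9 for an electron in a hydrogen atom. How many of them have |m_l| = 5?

For n = 9, l ranges over 0 … 8.
Orbitals with |m_l| = 5, by l: l=5 → 2; l=6 → 2; l=7 → 2; l=8 → 2.
Orbitals: 2 + 2 + 2 + 2 = 8. Each orbital carries two spin states, so 8 × 2 = 16 states.

16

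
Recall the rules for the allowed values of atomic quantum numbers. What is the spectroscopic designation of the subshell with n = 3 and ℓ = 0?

ℓ = 0 corresponds to the letter 's', so the subshell is 3s.

3s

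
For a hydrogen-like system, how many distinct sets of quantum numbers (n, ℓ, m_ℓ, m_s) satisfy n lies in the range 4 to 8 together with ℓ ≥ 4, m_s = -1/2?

110

Work shell by shell — for each n, count the (ℓ, m_ℓ) pairs that satisfy ℓ ≥ 4:
n=5 → 9; n=6 → 20; n=7 → 33; n=8 → 48.
Orbitals: 9 + 20 + 33 + 48 = 110. With m_s fixed to -1/2 there is one state per orbital, so 110 states.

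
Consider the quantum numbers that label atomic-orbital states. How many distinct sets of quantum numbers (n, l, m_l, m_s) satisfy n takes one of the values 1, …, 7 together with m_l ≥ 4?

Treat each shell separately and count matching orbitals:
n=5 → 1; n=6 → 3; n=7 → 6.
Orbitals: 1 + 3 + 6 = 10. Including both spin states (m_s = ±1/2) gives 2 × 10 = 20 states.

20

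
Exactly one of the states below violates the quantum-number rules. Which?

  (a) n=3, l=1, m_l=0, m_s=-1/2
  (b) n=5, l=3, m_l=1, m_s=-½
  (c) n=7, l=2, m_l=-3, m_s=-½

(c) has |m_l| = 3 > l = 2, violating −l ≤ m_l ≤ l.
The remaining sets (a), (b) satisfy all four rules.

(c)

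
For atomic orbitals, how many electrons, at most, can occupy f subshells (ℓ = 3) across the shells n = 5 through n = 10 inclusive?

An f subshell (ℓ = 3) exists for every n ≥ 4, so shells n = 5, 6, 7, 8, 9, 10 each contribute one — 6 subshells.
Since each f subshell holds 2(2·3+1) = 14 electrons, the total is 6 × 14 = 84.

84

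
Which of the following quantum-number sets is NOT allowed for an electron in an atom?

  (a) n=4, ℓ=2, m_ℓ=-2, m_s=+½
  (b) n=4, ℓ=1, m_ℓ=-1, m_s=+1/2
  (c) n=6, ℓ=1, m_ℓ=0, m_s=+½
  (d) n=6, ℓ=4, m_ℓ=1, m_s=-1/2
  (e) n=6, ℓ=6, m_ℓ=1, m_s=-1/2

(e)

(e) has ℓ = 6 ≥ n = 6, violating 0 ≤ ℓ ≤ n−1.
The remaining sets (a), (b), (c), (d) satisfy all four rules.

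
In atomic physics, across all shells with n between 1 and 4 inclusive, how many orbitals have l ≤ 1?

13

Work shell by shell — for each n, count the (l, ml) pairs that satisfy l ≤ 1:
n=1 → 1; n=2 → 4; n=3 → 4; n=4 → 4.
Total orbitals: 1 + 4 + 4 + 4 = 13.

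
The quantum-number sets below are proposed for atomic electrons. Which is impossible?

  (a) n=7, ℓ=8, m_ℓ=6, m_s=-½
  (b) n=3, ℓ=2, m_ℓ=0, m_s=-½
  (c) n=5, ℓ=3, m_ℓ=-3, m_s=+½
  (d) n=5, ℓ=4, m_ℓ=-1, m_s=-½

(a) has ℓ = 8 ≥ n = 7, violating 0 ≤ ℓ ≤ n−1.
The remaining sets (b), (c), (d) satisfy all four rules.

(a)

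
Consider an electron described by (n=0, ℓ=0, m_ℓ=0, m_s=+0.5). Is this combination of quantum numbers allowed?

No

The principal quantum number must be a positive integer (n ≥ 1), but here n = 0.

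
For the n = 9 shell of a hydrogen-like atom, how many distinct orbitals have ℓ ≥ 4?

65

Per ℓ-value: ℓ=4 → 9; ℓ=5 → 11; ℓ=6 → 13; ℓ=7 → 15; ℓ=8 → 17.
Total orbitals: 9 + 11 + 13 + 15 + 17 = 65.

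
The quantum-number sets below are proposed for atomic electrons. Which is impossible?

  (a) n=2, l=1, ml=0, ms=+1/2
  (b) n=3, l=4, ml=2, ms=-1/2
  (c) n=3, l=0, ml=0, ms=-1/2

(b)

(b) has l = 4 ≥ n = 3, violating 0 ≤ l ≤ n−1.
The remaining sets (a), (c) satisfy all four rules.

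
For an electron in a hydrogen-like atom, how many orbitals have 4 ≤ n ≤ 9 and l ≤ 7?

Go shell by shell, enumerating (l, ml) with l ≤ 7:
n=4 → 16; n=5 → 25; n=6 → 36; n=7 → 49; n=8 → 64; n=9 → 64.
Total orbitals: 16 + 25 + 36 + 49 + 64 + 64 = 254.

254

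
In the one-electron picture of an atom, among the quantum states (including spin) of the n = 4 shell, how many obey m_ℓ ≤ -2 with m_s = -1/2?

3

With n = 4 the allowed ℓ are 0, 1, …, 3.
Orbitals with m_ℓ ≤ -2, by ℓ: ℓ=2 → 1; ℓ=3 → 2.
Orbitals: 1 + 2 = 3. With m_s fixed to a single value there is one state per orbital, giving 3 states.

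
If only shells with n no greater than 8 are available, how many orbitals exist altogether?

Total orbitals = 1² + 2² + 3² + 4² + 5² + 6² + 7² + 8² = 204.

204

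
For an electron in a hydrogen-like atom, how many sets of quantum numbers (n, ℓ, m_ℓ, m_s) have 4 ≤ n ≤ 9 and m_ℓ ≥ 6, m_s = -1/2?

10

Count contributing orbitals for each principal shell:
n=7 → 1; n=8 → 3; n=9 → 6.
Orbitals: 1 + 3 + 6 = 10. With m_s fixed to -1/2 there is one state per orbital, so 10 states.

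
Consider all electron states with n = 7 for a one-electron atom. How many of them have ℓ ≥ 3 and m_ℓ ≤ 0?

44

The n = 7 shell has ℓ = 0 through 6; check each.
The (ℓ, m_ℓ) pairs meeting ℓ ≥ 3 and m_ℓ ≤ 0 give: ℓ=3 → 4; ℓ=4 → 5; ℓ=5 → 6; ℓ=6 → 7.
Orbitals: 4 + 5 + 6 + 7 = 22. Each orbital carries two spin states, so 22 × 2 = 44 states.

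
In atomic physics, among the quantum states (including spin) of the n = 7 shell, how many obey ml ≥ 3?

For n = 7, l ranges over 0 … 6.
Contributions: l=3 → 1; l=4 → 2; l=5 → 3; l=6 → 4.
Orbitals: 1 + 2 + 3 + 4 = 10. Each orbital carries two spin states, so 10 × 2 = 20 states.

20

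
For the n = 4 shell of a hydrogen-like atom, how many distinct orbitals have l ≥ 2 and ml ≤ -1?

Go through l = 0, …, 3 (the values permitted for n = 4).
Per l-value: l=2 → 2; l=3 → 3.
Total orbitals: 2 + 3 = 5.

5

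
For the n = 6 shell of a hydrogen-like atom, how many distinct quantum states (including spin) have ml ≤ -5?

2

For n = 6, l ranges over 0 … 5.
Contributions: l=5 → 1.
Orbitals: 1. Each orbital carries two spin states, so 1 × 2 = 2 states.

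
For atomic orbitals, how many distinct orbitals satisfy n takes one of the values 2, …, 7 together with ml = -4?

6

Work shell by shell — for each n, count the (l, ml) pairs that satisfy ml = -4:
n=5 → 1; n=6 → 2; n=7 → 3.
Total orbitals: 1 + 2 + 3 = 6.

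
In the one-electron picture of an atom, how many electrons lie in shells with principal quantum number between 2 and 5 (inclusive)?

108

Shell n has n² orbitals: 2²=4 + 3²=9 + 4²=16 + 5²=25 = 54 orbitals.
Two spin states per orbital: 2 × 54 = 108 electrons.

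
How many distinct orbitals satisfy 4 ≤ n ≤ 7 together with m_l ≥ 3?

Per-shell orbital counts meeting the constraint:
n=4 → 1; n=5 → 3; n=6 → 6; n=7 → 10.
Total orbitals: 1 + 3 + 6 + 10 = 20.

20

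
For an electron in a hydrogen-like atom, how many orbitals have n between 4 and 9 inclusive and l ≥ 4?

175

Count contributing orbitals for each principal shell:
n=5 → 9; n=6 → 20; n=7 → 33; n=8 → 48; n=9 → 65.
Total orbitals: 9 + 20 + 33 + 48 + 65 = 175.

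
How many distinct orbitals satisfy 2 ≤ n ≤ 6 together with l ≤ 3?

61

Treat each shell separately and count matching orbitals:
n=2 → 4; n=3 → 9; n=4 → 16; n=5 → 16; n=6 → 16.
Total orbitals: 4 + 9 + 16 + 16 + 16 = 61.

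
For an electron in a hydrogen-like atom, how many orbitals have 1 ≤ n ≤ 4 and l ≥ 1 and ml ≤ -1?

Count contributing orbitals for each principal shell:
n=2 → 1; n=3 → 3; n=4 → 6.
Total orbitals: 1 + 3 + 6 = 10.

10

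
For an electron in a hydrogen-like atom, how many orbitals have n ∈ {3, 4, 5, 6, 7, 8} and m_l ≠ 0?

166

Work shell by shell — for each n, count the (l, m_l) pairs that satisfy m_l ≠ 0:
n=3 → 6; n=4 → 12; n=5 → 20; n=6 → 30; n=7 → 42; n=8 → 56.
Total orbitals: 6 + 12 + 20 + 30 + 42 + 56 = 166.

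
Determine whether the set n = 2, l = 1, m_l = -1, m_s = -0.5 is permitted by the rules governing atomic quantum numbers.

Yes

n = 2 is a positive integer. l = 1 satisfies 0 ≤ l ≤ n−1 = 1. m_l = -1 lies in the range −l … +l (here −1 … 1). m_s = -1/2 is one of ±1/2.
All four constraints are satisfied.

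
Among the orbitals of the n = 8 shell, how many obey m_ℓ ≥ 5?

The n = 8 shell has ℓ = 0 through 7; check each.
Orbitals with m_ℓ ≥ 5, by ℓ: ℓ=5 → 1; ℓ=6 → 2; ℓ=7 → 3.
Total orbitals: 1 + 2 + 3 = 6.

6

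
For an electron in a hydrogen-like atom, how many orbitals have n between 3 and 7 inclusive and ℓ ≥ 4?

62

For each n in the range, tally the orbitals obeying ℓ ≥ 4:
n=5 → 9; n=6 → 20; n=7 → 33.
Total orbitals: 9 + 20 + 33 = 62.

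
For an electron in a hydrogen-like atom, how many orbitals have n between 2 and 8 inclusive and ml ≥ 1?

Count contributing orbitals for each principal shell:
n=2 → 1; n=3 → 3; n=4 → 6; n=5 → 10; n=6 → 15; n=7 → 21; n=8 → 28.
Total orbitals: 1 + 3 + 6 + 10 + 15 + 21 + 28 = 84.

84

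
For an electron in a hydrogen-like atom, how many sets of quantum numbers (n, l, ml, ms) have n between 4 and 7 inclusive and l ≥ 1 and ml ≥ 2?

Count contributing orbitals for each principal shell:
n=4 → 3; n=5 → 6; n=6 → 10; n=7 → 15.
Orbitals: 3 + 6 + 10 + 15 = 34. Including both spin states (ms = ±1/2) gives 2 × 34 = 68 states.

68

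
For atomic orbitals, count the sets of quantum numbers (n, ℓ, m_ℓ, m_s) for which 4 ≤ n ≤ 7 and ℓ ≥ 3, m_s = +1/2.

Count contributing orbitals for each principal shell:
n=4 → 7; n=5 → 16; n=6 → 27; n=7 → 40.
Orbitals: 7 + 16 + 27 + 40 = 90. With m_s fixed to +1/2 there is one state per orbital, so 90 states.

90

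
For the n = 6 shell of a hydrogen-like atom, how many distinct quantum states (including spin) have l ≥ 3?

54

Orbitals with l ≥ 3, by l: l=3 → 7; l=4 → 9; l=5 → 11.
Orbitals: 7 + 9 + 11 = 27. Each orbital carries two spin states, so 27 × 2 = 54 states.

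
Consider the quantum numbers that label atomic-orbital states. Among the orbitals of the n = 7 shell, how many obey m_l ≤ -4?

6

Per l-value: l=4 → 1; l=5 → 2; l=6 → 3.
Total orbitals: 1 + 2 + 3 = 6.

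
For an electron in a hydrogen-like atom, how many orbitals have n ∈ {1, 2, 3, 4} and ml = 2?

Per-shell orbital counts meeting the constraint:
n=3 → 1; n=4 → 2.
Total orbitals: 1 + 2 = 3.

3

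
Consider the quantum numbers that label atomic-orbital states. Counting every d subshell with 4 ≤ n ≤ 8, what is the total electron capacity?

A d subshell (ℓ = 2) exists for every n ≥ 3, so shells n = 4, 5, 6, 7, 8 each contribute one — 5 subshells.
Since each d subshell holds 2(2·2+1) = 10 electrons, the total is 5 × 10 = 50.

50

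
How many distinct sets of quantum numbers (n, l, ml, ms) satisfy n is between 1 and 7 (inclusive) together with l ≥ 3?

180

Go shell by shell, enumerating (l, ml) with l ≥ 3:
n=4 → 7; n=5 → 16; n=6 → 27; n=7 → 40.
Orbitals: 7 + 16 + 27 + 40 = 90. Including both spin states (ms = ±1/2) gives 2 × 90 = 180 states.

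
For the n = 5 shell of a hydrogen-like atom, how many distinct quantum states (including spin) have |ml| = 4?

4

Contributions: l=4 → 2.
Orbitals: 2. Each orbital carries two spin states, so 2 × 2 = 4 states.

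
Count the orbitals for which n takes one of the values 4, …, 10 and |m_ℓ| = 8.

6

Go shell by shell, enumerating (ℓ, m_ℓ) with |m_ℓ| = 8:
n=9 → 2; n=10 → 4.
Total orbitals: 2 + 4 = 6.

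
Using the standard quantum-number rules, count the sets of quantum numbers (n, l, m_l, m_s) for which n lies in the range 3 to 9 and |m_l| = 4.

60

Count contributing orbitals for each principal shell:
n=5 → 2; n=6 → 4; n=7 → 6; n=8 → 8; n=9 → 10.
Orbitals: 2 + 4 + 6 + 8 + 10 = 30. Including both spin states (m_s = ±1/2) gives 2 × 30 = 60 states.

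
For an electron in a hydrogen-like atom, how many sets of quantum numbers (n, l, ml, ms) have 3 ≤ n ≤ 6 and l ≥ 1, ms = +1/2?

82

Treat each shell separately and count matching orbitals:
n=3 → 8; n=4 → 15; n=5 → 24; n=6 → 35.
Orbitals: 8 + 15 + 24 + 35 = 82. With ms fixed to +1/2 there is one state per orbital, so 82 states.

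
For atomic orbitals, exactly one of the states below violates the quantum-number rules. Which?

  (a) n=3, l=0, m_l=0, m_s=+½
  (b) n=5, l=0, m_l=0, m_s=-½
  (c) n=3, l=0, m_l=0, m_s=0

(c)

(c) has m_s = 0, but an electron's spin must be ±1/2.
The remaining sets (a), (b) satisfy all four rules.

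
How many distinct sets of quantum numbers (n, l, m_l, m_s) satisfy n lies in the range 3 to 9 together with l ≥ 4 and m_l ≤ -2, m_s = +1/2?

65

Go shell by shell, enumerating (l, m_l) with l ≥ 4 and m_l ≤ -2:
n=5 → 3; n=6 → 7; n=7 → 12; n=8 → 18; n=9 → 25.
Orbitals: 3 + 7 + 12 + 18 + 25 = 65. With m_s fixed to +1/2 there is one state per orbital, so 65 states.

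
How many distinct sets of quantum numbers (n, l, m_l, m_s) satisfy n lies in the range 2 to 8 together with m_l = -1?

Per-shell orbital counts meeting the constraint:
n=2 → 1; n=3 → 2; n=4 → 3; n=5 → 4; n=6 → 5; n=7 → 6; n=8 → 7.
Orbitals: 1 + 2 + 3 + 4 + 5 + 6 + 7 = 28. Including both spin states (m_s = ±1/2) gives 2 × 28 = 56 states.

56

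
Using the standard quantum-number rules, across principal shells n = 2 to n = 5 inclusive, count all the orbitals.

54

Shell n has n² orbitals: 2²=4 + 3²=9 + 4²=16 + 5²=25 = 54 orbitals.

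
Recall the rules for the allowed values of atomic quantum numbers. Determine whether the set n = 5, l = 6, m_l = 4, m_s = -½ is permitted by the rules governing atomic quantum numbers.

The orbital quantum number must satisfy 0 ≤ l ≤ n−1. With n = 5 the allowed l values are 0, 1, 2, 3, 4, so l = 6 is out of range.

No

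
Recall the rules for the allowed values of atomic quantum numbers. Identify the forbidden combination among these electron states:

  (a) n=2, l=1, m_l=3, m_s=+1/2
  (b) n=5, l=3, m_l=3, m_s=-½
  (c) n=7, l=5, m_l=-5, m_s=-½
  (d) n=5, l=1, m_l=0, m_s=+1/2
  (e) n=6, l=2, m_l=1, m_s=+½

(a)

(a) has |m_l| = 3 > l = 1, violating −l ≤ m_l ≤ l.
The remaining sets (b), (c), (d), (e) satisfy all four rules.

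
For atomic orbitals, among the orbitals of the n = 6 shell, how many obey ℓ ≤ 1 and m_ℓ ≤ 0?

The n = 6 shell has ℓ = 0 through 5; check each.
The (ℓ, m_ℓ) pairs meeting ℓ ≤ 1 and m_ℓ ≤ 0 give: ℓ=0 → 1; ℓ=1 → 2.
Total orbitals: 1 + 2 = 3.

3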